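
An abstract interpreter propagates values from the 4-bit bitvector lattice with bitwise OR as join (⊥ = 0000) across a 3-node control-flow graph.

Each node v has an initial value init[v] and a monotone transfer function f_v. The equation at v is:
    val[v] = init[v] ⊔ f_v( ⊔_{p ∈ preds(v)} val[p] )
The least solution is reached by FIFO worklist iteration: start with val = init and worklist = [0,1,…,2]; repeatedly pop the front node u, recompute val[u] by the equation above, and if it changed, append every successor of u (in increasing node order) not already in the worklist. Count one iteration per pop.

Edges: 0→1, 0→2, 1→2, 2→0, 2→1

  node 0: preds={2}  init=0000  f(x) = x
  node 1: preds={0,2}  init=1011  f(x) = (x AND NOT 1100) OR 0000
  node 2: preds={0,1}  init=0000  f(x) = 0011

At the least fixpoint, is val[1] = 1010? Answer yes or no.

Iteration log — 6 steps:
  step 1. node 0  ⊔preds=0000  new=0000  stable
  step 2. node 1  ⊔preds=0000  new=1011  stable
  step 3. node 2  ⊔preds=1011  new=0011  old=0000  +wl: 0,1
  step 4. node 0  ⊔preds=0011  new=0011  old=0000  +wl: 2
  step 5. node 1  ⊔preds=0011  new=1011  stable
  step 6. node 2  ⊔preds=1011  new=0011  stable

Least fixpoint reached:
  node 0: 0011
  node 1: 1011
  node 2: 0011

no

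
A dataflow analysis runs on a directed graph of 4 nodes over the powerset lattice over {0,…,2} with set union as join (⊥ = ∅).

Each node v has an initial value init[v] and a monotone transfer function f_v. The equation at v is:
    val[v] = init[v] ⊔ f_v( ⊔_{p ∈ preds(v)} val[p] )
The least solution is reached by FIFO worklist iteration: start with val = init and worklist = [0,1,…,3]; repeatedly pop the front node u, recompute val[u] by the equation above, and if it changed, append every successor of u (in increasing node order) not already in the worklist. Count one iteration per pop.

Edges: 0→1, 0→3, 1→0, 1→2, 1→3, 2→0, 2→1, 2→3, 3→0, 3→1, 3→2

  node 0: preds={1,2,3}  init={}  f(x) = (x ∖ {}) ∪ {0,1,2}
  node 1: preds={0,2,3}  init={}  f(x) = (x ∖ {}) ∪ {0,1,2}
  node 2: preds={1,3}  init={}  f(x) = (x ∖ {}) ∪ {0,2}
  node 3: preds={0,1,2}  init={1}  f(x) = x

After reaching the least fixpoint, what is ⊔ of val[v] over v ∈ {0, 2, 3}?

Trace (7 dequeues):
  [1] u=0 | in {1} | out {0,1,2} | prev {} | push {}
  [2] u=1 | in {0,1,2} | out {0,1,2} | prev {} | push {0}
  [3] u=2 | in {0,1,2} | out {0,1,2} | prev {} | push {1}
  [4] u=3 | in {0,1,2} | out {0,1,2} | prev {1} | push {2}
  [5] u=0 | in {0,1,2} | out {0,1,2} | ==
  [6] u=1 | in {0,1,2} | out {0,1,2} | ==
  [7] u=2 | in {0,1,2} | out {0,1,2} | ==

Converged values:
  [0] {0,1,2}
  [1] {0,1,2}
  [2] {0,1,2}
  [3] {0,1,2}

{0,1,2}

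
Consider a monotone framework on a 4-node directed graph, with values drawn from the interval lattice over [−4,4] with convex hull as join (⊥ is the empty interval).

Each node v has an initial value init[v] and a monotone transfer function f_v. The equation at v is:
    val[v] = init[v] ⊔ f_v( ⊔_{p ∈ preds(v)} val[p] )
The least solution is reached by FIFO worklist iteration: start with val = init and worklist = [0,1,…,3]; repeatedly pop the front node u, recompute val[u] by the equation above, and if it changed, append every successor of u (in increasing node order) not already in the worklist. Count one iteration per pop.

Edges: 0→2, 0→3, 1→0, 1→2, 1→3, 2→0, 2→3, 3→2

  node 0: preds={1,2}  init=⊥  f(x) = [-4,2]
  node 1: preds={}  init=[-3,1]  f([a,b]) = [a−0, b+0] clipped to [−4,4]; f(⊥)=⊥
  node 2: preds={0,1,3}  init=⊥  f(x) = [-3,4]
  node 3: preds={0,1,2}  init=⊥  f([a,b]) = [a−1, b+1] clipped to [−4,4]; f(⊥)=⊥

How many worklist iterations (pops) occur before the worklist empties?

Iteration log — 6 steps:
  step 1. node 0  ⊔preds=[-3,1]  new=[-4,2]  old=⊥  +wl: 
  step 2. node 1  ⊔preds=⊥  new=[-3,1]  stable
  step 3. node 2  ⊔preds=[-4,2]  new=[-3,4]  old=⊥  +wl: 0
  step 4. node 3  ⊔preds=[-4,4]  new=[-4,4]  old=⊥  +wl: 2
  step 5. node 0  ⊔preds=[-3,4]  new=[-4,2]  stable
  step 6. node 2  ⊔preds=[-4,4]  new=[-3,4]  stable

Least fixpoint reached:
  node 0: [-4,2]
  node 1: [-3,1]
  node 2: [-3,4]
  node 3: [-4,4]

6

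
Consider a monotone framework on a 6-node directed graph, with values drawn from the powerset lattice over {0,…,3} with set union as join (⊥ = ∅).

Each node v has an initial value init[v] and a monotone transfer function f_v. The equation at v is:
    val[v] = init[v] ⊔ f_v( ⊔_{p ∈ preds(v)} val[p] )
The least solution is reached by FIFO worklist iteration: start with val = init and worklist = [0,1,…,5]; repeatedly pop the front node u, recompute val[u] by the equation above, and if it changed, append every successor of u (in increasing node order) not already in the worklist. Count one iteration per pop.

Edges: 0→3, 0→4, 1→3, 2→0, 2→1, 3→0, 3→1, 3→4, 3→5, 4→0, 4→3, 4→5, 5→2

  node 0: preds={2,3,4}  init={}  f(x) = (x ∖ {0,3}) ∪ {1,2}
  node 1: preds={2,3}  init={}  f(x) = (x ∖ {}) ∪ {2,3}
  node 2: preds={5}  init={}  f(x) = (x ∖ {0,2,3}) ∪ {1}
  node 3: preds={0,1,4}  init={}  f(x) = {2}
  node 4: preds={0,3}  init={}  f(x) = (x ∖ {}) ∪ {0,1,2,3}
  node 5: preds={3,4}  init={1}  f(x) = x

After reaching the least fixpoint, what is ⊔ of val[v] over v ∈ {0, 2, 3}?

{1,2}

Iteration log — 10 steps:
  step 1. node 0  ⊔preds={}  new={1,2}  old={}  +wl: 
  step 2. node 1  ⊔preds={}  new={2,3}  old={}  +wl: 
  step 3. node 2  ⊔preds={1}  new={1}  old={}  +wl: 0,1
  step 4. node 3  ⊔preds={1,2,3}  new={2}  old={}  +wl: 
  step 5. node 4  ⊔preds={1,2}  new={0,1,2,3}  old={}  +wl: 3
  step 6. node 5  ⊔preds={0,1,2,3}  new={0,1,2,3}  old={1}  +wl: 2
  step 7. node 0  ⊔preds={0,1,2,3}  new={1,2}  stable
  step 8. node 1  ⊔preds={1,2}  new={1,2,3}  old={2,3}  +wl: 
  step 9. node 3  ⊔preds={0,1,2,3}  new={2}  stable
  step 10. node 2  ⊔preds={0,1,2,3}  new={1}  stable

Least fixpoint reached:
  node 0: {1,2}
  node 1: {1,2,3}
  node 2: {1}
  node 3: {2}
  node 4: {0,1,2,3}
  node 5: {0,1,2,3}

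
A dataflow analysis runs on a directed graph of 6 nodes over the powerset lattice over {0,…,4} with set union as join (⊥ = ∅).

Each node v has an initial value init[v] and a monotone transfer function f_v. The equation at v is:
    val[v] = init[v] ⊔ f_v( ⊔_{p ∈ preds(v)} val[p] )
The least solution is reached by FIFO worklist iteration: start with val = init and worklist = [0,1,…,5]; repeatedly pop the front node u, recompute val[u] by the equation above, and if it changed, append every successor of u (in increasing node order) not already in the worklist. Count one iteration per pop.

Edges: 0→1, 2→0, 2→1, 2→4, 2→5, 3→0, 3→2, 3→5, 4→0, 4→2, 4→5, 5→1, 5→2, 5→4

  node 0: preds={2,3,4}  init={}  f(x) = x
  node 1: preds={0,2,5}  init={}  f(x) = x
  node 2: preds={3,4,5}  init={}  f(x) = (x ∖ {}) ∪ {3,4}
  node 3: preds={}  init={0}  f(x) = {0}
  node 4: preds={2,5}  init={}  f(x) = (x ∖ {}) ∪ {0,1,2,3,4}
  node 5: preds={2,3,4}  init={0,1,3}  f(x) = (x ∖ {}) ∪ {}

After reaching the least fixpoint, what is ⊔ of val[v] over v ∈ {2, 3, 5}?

{0,1,2,3,4}

Worklist (13 pops):
  #1 pop 0: in={0} → {0} (was {}); enqueue []
  #2 pop 1: in={0,1,3} → {0,1,3} (was {}); enqueue []
  #3 pop 2: in={0,1,3} → {0,1,3,4} (was {}); enqueue [0,1]
  #4 pop 3: in={} → {0} (no change)
  #5 pop 4: in={0,1,3,4} → {0,1,2,3,4} (was {}); enqueue [2]
  #6 pop 5: in={0,1,2,3,4} → {0,1,2,3,4} (was {0,1,3}); enqueue [4]
  #7 pop 0: in={0,1,2,3,4} → {0,1,2,3,4} (was {0}); enqueue []
  #8 pop 1: in={0,1,2,3,4} → {0,1,2,3,4} (was {0,1,3}); enqueue []
  #9 pop 2: in={0,1,2,3,4} → {0,1,2,3,4} (was {0,1,3,4}); enqueue [0,1,5]
  #10 pop 4: in={0,1,2,3,4} → {0,1,2,3,4} (no change)
  #11 pop 0: in={0,1,2,3,4} → {0,1,2,3,4} (no change)
  #12 pop 1: in={0,1,2,3,4} → {0,1,2,3,4} (no change)
  #13 pop 5: in={0,1,2,3,4} → {0,1,2,3,4} (no change)

Fixpoint:
  val[0] = {0,1,2,3,4}
  val[1] = {0,1,2,3,4}
  val[2] = {0,1,2,3,4}
  val[3] = {0}
  val[4] = {0,1,2,3,4}
  val[5] = {0,1,2,3,4}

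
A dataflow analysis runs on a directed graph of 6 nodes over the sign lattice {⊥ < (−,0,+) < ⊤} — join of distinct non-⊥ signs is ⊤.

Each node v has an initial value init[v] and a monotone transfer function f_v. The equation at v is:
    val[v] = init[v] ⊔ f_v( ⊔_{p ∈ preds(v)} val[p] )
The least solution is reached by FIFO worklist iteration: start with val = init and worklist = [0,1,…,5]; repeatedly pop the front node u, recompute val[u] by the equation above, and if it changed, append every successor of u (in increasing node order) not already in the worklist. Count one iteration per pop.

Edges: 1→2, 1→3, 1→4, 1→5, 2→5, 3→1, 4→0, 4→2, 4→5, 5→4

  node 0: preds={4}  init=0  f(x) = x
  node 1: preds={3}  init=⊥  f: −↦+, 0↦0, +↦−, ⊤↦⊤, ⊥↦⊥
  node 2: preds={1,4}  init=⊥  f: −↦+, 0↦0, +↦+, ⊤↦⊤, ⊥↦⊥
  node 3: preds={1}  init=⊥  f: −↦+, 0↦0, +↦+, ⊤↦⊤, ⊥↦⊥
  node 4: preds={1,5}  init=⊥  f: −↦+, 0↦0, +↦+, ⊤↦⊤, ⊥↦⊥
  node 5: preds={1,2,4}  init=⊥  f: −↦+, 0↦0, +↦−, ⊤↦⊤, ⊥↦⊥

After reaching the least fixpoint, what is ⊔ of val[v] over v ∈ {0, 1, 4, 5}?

0

Worklist (6 pops):
  #1 pop 0: in=⊥ → 0 (no change)
  #2 pop 1: in=⊥ → ⊥ (no change)
  #3 pop 2: in=⊥ → ⊥ (no change)
  #4 pop 3: in=⊥ → ⊥ (no change)
  #5 pop 4: in=⊥ → ⊥ (no change)
  #6 pop 5: in=⊥ → ⊥ (no change)

Fixpoint:
  val[0] = 0
  val[1] = ⊥
  val[2] = ⊥
  val[3] = ⊥
  val[4] = ⊥
  val[5] = ⊥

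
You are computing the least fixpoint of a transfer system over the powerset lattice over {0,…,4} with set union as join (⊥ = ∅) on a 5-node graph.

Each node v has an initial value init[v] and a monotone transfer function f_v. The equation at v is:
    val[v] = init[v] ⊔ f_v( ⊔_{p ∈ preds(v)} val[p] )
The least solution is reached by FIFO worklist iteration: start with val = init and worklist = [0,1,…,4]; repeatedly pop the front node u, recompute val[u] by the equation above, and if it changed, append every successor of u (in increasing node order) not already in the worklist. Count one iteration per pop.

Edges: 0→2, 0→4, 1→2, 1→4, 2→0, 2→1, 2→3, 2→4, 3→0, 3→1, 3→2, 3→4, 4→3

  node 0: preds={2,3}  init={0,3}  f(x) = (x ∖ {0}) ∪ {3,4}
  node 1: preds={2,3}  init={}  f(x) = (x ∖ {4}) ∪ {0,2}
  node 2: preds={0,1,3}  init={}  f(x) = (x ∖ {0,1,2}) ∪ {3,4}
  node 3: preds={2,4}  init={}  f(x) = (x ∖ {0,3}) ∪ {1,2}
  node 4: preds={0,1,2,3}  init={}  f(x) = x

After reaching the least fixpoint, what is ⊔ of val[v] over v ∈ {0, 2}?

Trace (10 dequeues):
  [1] u=0 | in {} | out {0,3,4} | prev {0,3} | push {}
  [2] u=1 | in {} | out {0,2} | prev {} | push {}
  [3] u=2 | in {0,2,3,4} | out {3,4} | prev {} | push {0,1}
  [4] u=3 | in {3,4} | out {1,2,4} | prev {} | push {2}
  [5] u=4 | in {0,1,2,3,4} | out {0,1,2,3,4} | prev {} | push {3}
  [6] u=0 | in {1,2,3,4} | out {0,1,2,3,4} | prev {0,3,4} | push {4}
  [7] u=1 | in {1,2,3,4} | out {0,1,2,3} | prev {0,2} | push {}
  [8] u=2 | in {0,1,2,3,4} | out {3,4} | ==
  [9] u=3 | in {0,1,2,3,4} | out {1,2,4} | ==
  [10] u=4 | in {0,1,2,3,4} | out {0,1,2,3,4} | ==

Converged values:
  [0] {0,1,2,3,4}
  [1] {0,1,2,3}
  [2] {3,4}
  [3] {1,2,4}
  [4] {0,1,2,3,4}

{0,1,2,3,4}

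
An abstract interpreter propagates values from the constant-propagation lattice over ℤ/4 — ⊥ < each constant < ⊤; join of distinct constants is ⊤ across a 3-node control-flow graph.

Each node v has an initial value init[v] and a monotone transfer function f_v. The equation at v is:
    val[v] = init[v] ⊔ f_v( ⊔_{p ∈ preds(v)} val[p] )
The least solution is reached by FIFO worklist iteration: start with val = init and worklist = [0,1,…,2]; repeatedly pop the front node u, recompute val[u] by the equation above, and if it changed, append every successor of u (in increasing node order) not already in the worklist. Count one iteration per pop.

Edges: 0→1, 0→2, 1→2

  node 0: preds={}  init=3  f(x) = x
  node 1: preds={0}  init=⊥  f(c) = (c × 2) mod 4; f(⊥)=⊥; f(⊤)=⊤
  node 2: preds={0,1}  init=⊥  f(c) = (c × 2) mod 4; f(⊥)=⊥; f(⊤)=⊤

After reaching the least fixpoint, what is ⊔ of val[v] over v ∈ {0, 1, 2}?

⊤

Worklist (3 pops):
  #1 pop 0: in=⊥ → 3 (no change)
  #2 pop 1: in=3 → 2 (was ⊥); enqueue []
  #3 pop 2: in=⊤ → ⊤ (was ⊥); enqueue []

Fixpoint:
  val[0] = 3
  val[1] = 2
  val[2] = ⊤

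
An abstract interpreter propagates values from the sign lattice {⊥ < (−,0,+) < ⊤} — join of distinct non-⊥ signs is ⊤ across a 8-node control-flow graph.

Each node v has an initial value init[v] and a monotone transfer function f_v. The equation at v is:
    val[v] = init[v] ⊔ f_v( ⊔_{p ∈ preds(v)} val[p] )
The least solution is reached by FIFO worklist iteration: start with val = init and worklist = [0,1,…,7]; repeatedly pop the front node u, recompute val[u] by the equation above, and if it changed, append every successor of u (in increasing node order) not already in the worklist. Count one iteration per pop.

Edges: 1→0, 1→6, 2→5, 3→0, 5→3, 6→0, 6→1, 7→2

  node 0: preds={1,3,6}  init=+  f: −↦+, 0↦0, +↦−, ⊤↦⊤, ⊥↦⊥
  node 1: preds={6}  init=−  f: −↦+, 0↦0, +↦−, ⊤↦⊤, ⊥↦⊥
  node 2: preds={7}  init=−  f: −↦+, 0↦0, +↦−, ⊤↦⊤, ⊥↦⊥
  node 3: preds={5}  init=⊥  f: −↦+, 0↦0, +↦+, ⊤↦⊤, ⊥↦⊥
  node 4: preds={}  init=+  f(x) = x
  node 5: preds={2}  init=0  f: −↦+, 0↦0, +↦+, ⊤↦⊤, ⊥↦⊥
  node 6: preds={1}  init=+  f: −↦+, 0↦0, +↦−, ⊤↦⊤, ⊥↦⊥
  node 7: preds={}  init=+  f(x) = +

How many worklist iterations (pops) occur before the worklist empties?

11

Trace (11 dequeues):
  [1] u=0 | in ⊤ | out ⊤ | prev + | push {}
  [2] u=1 | in + | out − | ==
  [3] u=2 | in + | out − | ==
  [4] u=3 | in 0 | out 0 | prev ⊥ | push {0}
  [5] u=4 | in ⊥ | out + | ==
  [6] u=5 | in − | out ⊤ | prev 0 | push {3}
  [7] u=6 | in − | out + | ==
  [8] u=7 | in ⊥ | out + | ==
  [9] u=0 | in ⊤ | out ⊤ | ==
  [10] u=3 | in ⊤ | out ⊤ | prev 0 | push {0}
  [11] u=0 | in ⊤ | out ⊤ | ==

Converged values:
  [0] ⊤
  [1] −
  [2] −
  [3] ⊤
  [4] +
  [5] ⊤
  [6] +
  [7] +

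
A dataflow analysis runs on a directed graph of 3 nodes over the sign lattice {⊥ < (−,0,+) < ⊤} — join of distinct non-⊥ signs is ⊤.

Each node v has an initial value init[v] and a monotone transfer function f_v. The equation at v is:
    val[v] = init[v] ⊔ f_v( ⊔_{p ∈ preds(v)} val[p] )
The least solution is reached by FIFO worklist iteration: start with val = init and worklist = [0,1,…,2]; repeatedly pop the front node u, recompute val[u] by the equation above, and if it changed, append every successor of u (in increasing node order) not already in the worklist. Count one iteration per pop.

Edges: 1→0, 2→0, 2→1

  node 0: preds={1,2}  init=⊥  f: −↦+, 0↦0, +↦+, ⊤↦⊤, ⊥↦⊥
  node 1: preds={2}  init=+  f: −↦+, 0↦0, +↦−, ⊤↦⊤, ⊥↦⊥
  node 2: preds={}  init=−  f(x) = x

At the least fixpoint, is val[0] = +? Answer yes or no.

no

Trace (3 dequeues):
  [1] u=0 | in ⊤ | out ⊤ | prev ⊥ | push {}
  [2] u=1 | in − | out + | ==
  [3] u=2 | in ⊥ | out − | ==

Converged values:
  [0] ⊤
  [1] +
  [2] −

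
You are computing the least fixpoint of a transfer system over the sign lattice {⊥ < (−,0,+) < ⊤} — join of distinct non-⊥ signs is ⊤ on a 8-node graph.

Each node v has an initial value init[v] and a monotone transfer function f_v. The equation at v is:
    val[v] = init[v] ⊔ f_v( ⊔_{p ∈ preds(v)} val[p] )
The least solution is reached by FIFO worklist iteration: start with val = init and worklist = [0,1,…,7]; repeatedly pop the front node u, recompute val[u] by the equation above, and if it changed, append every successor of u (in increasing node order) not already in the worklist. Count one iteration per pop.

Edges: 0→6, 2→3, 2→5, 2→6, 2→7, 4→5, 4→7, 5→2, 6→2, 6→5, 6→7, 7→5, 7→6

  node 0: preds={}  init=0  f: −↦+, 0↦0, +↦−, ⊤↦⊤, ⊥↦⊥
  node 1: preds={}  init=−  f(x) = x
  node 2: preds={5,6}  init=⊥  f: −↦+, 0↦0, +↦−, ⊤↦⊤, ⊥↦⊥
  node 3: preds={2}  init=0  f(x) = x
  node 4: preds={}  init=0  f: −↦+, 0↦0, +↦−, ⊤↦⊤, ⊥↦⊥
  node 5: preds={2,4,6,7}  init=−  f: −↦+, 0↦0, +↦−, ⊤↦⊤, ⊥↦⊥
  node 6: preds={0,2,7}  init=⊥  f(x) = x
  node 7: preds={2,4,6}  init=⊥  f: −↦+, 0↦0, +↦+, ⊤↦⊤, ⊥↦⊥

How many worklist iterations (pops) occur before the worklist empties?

13

Iteration log — 13 steps:
  step 1. node 0  ⊔preds=⊥  new=0  stable
  step 2. node 1  ⊔preds=⊥  new=−  stable
  step 3. node 2  ⊔preds=−  new=+  old=⊥  +wl: 
  step 4. node 3  ⊔preds=+  new=⊤  old=0  +wl: 
  step 5. node 4  ⊔preds=⊥  new=0  stable
  step 6. node 5  ⊔preds=⊤  new=⊤  old=−  +wl: 2
  step 7. node 6  ⊔preds=⊤  new=⊤  old=⊥  +wl: 5
  step 8. node 7  ⊔preds=⊤  new=⊤  old=⊥  +wl: 6
  step 9. node 2  ⊔preds=⊤  new=⊤  old=+  +wl: 3,7
  step 10. node 5  ⊔preds=⊤  new=⊤  stable
  step 11. node 6  ⊔preds=⊤  new=⊤  stable
  step 12. node 3  ⊔preds=⊤  new=⊤  stable
  step 13. node 7  ⊔preds=⊤  new=⊤  stable

Least fixpoint reached:
  node 0: 0
  node 1: −
  node 2: ⊤
  node 3: ⊤
  node 4: 0
  node 5: ⊤
  node 6: ⊤
  node 7: ⊤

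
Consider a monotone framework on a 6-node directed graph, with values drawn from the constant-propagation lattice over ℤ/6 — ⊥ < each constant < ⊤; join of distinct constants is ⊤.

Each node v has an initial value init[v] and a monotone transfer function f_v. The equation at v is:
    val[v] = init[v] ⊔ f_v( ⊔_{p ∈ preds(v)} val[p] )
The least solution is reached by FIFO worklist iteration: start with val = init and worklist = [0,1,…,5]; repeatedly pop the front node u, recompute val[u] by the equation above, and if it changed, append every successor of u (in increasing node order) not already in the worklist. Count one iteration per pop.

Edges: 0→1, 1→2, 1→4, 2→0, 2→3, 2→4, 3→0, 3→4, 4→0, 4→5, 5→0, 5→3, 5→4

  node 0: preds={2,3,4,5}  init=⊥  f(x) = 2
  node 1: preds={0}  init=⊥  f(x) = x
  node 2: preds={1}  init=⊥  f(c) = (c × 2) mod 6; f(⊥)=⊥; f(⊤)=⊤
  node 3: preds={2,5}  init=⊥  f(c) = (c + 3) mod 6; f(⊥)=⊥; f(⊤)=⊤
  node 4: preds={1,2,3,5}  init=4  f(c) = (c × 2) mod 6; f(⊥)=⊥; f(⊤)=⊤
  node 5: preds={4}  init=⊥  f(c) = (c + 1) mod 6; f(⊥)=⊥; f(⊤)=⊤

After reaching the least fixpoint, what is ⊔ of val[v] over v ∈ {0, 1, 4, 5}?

Iteration log — 10 steps:
  step 1. node 0  ⊔preds=4  new=2  old=⊥  +wl: 
  step 2. node 1  ⊔preds=2  new=2  old=⊥  +wl: 
  step 3. node 2  ⊔preds=2  new=4  old=⊥  +wl: 0
  step 4. node 3  ⊔preds=4  new=1  old=⊥  +wl: 
  step 5. node 4  ⊔preds=⊤  new=⊤  old=4  +wl: 
  step 6. node 5  ⊔preds=⊤  new=⊤  old=⊥  +wl: 3,4
  step 7. node 0  ⊔preds=⊤  new=2  stable
  step 8. node 3  ⊔preds=⊤  new=⊤  old=1  +wl: 0
  step 9. node 4  ⊔preds=⊤  new=⊤  stable
  step 10. node 0  ⊔preds=⊤  new=2  stable

Least fixpoint reached:
  node 0: 2
  node 1: 2
  node 2: 4
  node 3: ⊤
  node 4: ⊤
  node 5: ⊤

⊤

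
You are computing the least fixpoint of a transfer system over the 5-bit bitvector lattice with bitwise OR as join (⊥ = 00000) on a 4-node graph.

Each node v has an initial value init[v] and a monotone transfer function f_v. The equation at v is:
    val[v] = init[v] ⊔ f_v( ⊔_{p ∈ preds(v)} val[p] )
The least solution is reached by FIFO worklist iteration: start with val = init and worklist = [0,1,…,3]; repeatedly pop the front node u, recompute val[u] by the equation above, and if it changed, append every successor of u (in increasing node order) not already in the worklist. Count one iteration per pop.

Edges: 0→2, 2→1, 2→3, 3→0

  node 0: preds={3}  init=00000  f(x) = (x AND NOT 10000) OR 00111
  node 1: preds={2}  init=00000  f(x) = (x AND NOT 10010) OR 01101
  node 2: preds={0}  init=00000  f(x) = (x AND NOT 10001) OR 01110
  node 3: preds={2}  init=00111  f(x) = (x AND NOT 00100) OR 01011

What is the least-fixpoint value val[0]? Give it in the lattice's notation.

01111

Iteration log — 7 steps:
  step 1. node 0  ⊔preds=00111  new=00111  old=00000  +wl: 
  step 2. node 1  ⊔preds=00000  new=01101  old=00000  +wl: 
  step 3. node 2  ⊔preds=00111  new=01110  old=00000  +wl: 1
  step 4. node 3  ⊔preds=01110  new=01111  old=00111  +wl: 0
  step 5. node 1  ⊔preds=01110  new=01101  stable
  step 6. node 0  ⊔preds=01111  new=01111  old=00111  +wl: 2
  step 7. node 2  ⊔preds=01111  new=01110  stable

Least fixpoint reached:
  node 0: 01111
  node 1: 01101
  node 2: 01110
  node 3: 01111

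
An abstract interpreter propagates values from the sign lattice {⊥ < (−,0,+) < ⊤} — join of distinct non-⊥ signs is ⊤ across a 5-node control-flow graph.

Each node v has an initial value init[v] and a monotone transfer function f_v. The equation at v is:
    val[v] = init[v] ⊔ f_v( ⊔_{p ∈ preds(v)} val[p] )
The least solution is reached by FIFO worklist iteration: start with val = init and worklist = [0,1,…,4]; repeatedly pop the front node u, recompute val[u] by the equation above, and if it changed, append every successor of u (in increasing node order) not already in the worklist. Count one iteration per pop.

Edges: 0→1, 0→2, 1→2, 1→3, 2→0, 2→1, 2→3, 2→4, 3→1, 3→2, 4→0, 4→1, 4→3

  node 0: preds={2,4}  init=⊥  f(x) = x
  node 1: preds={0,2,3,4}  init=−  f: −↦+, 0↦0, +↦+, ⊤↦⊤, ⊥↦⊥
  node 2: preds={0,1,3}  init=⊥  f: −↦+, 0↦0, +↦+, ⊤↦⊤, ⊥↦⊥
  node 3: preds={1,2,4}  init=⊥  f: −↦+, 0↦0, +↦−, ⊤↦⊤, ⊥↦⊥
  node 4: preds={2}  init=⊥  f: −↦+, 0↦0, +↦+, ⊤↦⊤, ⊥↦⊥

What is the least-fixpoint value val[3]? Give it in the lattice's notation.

⊤

Iteration log — 16 steps:
  step 1. node 0  ⊔preds=⊥  new=⊥  stable
  step 2. node 1  ⊔preds=⊥  new=−  stable
  step 3. node 2  ⊔preds=−  new=+  old=⊥  +wl: 0,1
  step 4. node 3  ⊔preds=⊤  new=⊤  old=⊥  +wl: 2
  step 5. node 4  ⊔preds=+  new=+  old=⊥  +wl: 3
  step 6. node 0  ⊔preds=+  new=+  old=⊥  +wl: 
  step 7. node 1  ⊔preds=⊤  new=⊤  old=−  +wl: 
  step 8. node 2  ⊔preds=⊤  new=⊤  old=+  +wl: 0,1,4
  step 9. node 3  ⊔preds=⊤  new=⊤  stable
  step 10. node 0  ⊔preds=⊤  new=⊤  old=+  +wl: 2
  step 11. node 1  ⊔preds=⊤  new=⊤  stable
  step 12. node 4  ⊔preds=⊤  new=⊤  old=+  +wl: 0,1,3
  step 13. node 2  ⊔preds=⊤  new=⊤  stable
  step 14. node 0  ⊔preds=⊤  new=⊤  stable
  step 15. node 1  ⊔preds=⊤  new=⊤  stable
  step 16. node 3  ⊔preds=⊤  new=⊤  stable

Least fixpoint reached:
  node 0: ⊤
  node 1: ⊤
  node 2: ⊤
  node 3: ⊤
  node 4: ⊤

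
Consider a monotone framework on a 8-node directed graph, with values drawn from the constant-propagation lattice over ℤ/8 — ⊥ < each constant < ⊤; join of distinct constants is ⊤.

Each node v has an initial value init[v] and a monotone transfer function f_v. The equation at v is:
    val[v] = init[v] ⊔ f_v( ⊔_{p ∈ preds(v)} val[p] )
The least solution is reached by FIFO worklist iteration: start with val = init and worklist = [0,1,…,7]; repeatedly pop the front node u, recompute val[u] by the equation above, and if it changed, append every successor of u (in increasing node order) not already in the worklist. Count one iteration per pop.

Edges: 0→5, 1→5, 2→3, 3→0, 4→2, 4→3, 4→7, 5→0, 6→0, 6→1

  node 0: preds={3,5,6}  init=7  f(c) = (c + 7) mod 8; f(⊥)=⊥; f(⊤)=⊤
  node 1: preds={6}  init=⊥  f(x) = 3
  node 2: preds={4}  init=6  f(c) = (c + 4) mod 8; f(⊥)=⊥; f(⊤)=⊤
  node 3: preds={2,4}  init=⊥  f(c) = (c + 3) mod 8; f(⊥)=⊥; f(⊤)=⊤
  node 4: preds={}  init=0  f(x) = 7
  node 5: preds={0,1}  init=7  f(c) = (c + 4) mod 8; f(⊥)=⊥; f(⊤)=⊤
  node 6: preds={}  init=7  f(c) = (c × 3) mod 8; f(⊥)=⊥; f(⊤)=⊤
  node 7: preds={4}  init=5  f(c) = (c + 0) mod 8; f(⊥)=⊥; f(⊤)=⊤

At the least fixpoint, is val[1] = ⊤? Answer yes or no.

no

Iteration log — 11 steps:
  step 1. node 0  ⊔preds=7  new=⊤  old=7  +wl: 
  step 2. node 1  ⊔preds=7  new=3  old=⊥  +wl: 
  step 3. node 2  ⊔preds=0  new=⊤  old=6  +wl: 
  step 4. node 3  ⊔preds=⊤  new=⊤  old=⊥  +wl: 0
  step 5. node 4  ⊔preds=⊥  new=⊤  old=0  +wl: 2,3
  step 6. node 5  ⊔preds=⊤  new=⊤  old=7  +wl: 
  step 7. node 6  ⊔preds=⊥  new=7  stable
  step 8. node 7  ⊔preds=⊤  new=⊤  old=5  +wl: 
  step 9. node 0  ⊔preds=⊤  new=⊤  stable
  step 10. node 2  ⊔preds=⊤  new=⊤  stable
  step 11. node 3  ⊔preds=⊤  new=⊤  stable

Least fixpoint reached:
  node 0: ⊤
  node 1: 3
  node 2: ⊤
  node 3: ⊤
  node 4: ⊤
  node 5: ⊤
  node 6: 7
  node 7: ⊤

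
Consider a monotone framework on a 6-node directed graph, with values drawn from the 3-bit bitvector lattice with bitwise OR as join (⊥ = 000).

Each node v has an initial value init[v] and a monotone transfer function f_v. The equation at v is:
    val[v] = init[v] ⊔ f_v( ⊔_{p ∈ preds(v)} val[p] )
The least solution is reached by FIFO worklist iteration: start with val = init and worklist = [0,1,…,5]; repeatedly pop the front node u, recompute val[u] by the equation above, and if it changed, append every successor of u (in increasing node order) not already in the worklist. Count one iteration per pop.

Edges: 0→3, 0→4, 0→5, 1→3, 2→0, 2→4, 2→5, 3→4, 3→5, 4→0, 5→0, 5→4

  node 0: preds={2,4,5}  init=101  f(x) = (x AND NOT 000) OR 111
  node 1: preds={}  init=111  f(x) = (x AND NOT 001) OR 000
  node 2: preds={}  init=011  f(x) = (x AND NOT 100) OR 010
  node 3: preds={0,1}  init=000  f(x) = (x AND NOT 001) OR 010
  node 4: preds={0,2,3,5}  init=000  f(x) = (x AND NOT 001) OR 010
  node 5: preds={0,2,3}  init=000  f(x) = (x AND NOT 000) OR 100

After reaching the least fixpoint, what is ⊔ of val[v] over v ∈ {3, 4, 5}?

Iteration log — 8 steps:
  step 1. node 0  ⊔preds=011  new=111  old=101  +wl: 
  step 2. node 1  ⊔preds=000  new=111  stable
  step 3. node 2  ⊔preds=000  new=011  stable
  step 4. node 3  ⊔preds=111  new=110  old=000  +wl: 
  step 5. node 4  ⊔preds=111  new=110  old=000  +wl: 0
  step 6. node 5  ⊔preds=111  new=111  old=000  +wl: 4
  step 7. node 0  ⊔preds=111  new=111  stable
  step 8. node 4  ⊔preds=111  new=110  stable

Least fixpoint reached:
  node 0: 111
  node 1: 111
  node 2: 011
  node 3: 110
  node 4: 110
  node 5: 111

111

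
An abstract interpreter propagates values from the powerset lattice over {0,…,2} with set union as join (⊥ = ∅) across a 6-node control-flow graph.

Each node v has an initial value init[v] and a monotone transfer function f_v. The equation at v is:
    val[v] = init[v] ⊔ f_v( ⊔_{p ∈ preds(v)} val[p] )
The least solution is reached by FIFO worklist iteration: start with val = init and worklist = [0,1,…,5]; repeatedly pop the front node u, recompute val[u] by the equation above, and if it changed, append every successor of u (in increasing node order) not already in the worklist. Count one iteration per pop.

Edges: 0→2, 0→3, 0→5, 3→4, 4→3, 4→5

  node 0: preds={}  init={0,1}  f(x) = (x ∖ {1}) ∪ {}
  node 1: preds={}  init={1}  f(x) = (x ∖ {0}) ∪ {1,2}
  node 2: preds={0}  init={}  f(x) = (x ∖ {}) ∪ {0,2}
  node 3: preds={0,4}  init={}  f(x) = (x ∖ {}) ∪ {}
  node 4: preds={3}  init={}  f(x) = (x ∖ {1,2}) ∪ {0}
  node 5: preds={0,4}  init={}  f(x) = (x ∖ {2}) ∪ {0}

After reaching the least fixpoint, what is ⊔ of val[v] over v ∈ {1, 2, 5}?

{0,1,2}

Worklist (7 pops):
  #1 pop 0: in={} → {0,1} (no change)
  #2 pop 1: in={} → {1,2} (was {1}); enqueue []
  #3 pop 2: in={0,1} → {0,1,2} (was {}); enqueue []
  #4 pop 3: in={0,1} → {0,1} (was {}); enqueue []
  #5 pop 4: in={0,1} → {0} (was {}); enqueue [3]
  #6 pop 5: in={0,1} → {0,1} (was {}); enqueue []
  #7 pop 3: in={0,1} → {0,1} (no change)

Fixpoint:
  val[0] = {0,1}
  val[1] = {1,2}
  val[2] = {0,1,2}
  val[3] = {0,1}
  val[4] = {0}
  val[5] = {0,1}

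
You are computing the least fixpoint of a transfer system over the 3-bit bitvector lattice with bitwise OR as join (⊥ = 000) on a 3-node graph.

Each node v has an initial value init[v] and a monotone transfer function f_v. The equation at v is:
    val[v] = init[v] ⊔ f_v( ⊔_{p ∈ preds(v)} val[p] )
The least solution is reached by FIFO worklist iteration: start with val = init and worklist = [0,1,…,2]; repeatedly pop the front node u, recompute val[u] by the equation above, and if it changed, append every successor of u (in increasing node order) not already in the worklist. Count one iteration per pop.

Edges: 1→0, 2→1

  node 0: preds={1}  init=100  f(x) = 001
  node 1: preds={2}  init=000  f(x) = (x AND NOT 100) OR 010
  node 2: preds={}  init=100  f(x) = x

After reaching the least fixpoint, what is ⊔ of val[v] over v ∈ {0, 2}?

101

Iteration log — 4 steps:
  step 1. node 0  ⊔preds=000  new=101  old=100  +wl: 
  step 2. node 1  ⊔preds=100  new=010  old=000  +wl: 0
  step 3. node 2  ⊔preds=000  new=100  stable
  step 4. node 0  ⊔preds=010  new=101  stable

Least fixpoint reached:
  node 0: 101
  node 1: 010
  node 2: 100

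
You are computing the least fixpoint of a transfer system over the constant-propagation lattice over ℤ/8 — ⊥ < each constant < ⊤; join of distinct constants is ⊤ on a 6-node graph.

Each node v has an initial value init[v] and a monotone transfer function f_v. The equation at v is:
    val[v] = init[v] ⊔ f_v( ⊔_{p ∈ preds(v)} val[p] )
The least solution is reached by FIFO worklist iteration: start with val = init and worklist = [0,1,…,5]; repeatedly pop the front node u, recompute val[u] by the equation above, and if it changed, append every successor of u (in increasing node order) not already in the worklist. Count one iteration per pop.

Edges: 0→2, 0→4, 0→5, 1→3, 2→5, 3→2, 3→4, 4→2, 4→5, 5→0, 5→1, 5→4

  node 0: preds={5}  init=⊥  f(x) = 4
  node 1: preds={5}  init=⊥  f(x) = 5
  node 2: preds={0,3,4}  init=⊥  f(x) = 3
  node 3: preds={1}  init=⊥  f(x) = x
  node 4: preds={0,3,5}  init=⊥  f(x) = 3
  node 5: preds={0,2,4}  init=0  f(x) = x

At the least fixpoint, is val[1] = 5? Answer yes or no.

Trace (10 dequeues):
  [1] u=0 | in 0 | out 4 | prev ⊥ | push {}
  [2] u=1 | in 0 | out 5 | prev ⊥ | push {}
  [3] u=2 | in 4 | out 3 | prev ⊥ | push {}
  [4] u=3 | in 5 | out 5 | prev ⊥ | push {2}
  [5] u=4 | in ⊤ | out 3 | prev ⊥ | push {}
  [6] u=5 | in ⊤ | out ⊤ | prev 0 | push {0,1,4}
  [7] u=2 | in ⊤ | out 3 | ==
  [8] u=0 | in ⊤ | out 4 | ==
  [9] u=1 | in ⊤ | out 5 | ==
  [10] u=4 | in ⊤ | out 3 | ==

Converged values:
  [0] 4
  [1] 5
  [2] 3
  [3] 5
  [4] 3
  [5] ⊤

yes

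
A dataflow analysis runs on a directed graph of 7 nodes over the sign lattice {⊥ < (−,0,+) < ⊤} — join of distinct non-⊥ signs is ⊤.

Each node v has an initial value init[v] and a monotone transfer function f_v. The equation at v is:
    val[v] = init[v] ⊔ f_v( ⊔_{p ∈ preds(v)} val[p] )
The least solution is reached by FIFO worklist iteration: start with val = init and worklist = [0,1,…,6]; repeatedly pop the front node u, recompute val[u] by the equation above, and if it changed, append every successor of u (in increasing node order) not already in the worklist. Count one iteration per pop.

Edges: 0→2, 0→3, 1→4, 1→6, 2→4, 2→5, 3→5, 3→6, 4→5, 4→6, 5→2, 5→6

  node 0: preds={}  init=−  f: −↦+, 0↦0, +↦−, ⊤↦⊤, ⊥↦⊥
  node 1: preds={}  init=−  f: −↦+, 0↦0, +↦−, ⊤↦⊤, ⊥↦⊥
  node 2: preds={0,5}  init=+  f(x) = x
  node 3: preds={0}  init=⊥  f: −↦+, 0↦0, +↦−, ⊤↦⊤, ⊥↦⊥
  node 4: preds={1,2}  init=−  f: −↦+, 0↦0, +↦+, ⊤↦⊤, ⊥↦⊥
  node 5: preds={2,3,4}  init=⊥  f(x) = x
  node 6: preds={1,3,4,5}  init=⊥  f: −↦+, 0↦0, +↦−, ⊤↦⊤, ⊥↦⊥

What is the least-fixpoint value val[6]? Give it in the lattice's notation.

Worklist (8 pops):
  #1 pop 0: in=⊥ → − (no change)
  #2 pop 1: in=⊥ → − (no change)
  #3 pop 2: in=− → ⊤ (was +); enqueue []
  #4 pop 3: in=− → + (was ⊥); enqueue []
  #5 pop 4: in=⊤ → ⊤ (was −); enqueue []
  #6 pop 5: in=⊤ → ⊤ (was ⊥); enqueue [2]
  #7 pop 6: in=⊤ → ⊤ (was ⊥); enqueue []
  #8 pop 2: in=⊤ → ⊤ (no change)

Fixpoint:
  val[0] = −
  val[1] = −
  val[2] = ⊤
  val[3] = +
  val[4] = ⊤
  val[5] = ⊤
  val[6] = ⊤

⊤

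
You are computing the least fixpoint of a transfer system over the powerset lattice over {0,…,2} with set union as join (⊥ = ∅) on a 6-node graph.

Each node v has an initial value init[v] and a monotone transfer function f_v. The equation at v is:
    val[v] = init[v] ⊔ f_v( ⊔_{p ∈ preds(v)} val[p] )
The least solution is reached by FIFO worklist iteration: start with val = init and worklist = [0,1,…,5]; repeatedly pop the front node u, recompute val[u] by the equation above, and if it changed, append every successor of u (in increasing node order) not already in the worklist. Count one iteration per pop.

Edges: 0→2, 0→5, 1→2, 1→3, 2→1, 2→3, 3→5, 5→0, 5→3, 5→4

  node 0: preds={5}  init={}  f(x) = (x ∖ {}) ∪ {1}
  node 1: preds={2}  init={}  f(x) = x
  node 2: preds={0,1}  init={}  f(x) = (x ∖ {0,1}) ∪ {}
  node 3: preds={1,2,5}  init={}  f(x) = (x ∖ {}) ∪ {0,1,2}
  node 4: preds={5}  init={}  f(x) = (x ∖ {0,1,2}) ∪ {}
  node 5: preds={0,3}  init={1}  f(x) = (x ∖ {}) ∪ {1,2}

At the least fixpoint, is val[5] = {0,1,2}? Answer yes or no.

Iteration log — 14 steps:
  step 1. node 0  ⊔preds={1}  new={1}  old={}  +wl: 
  step 2. node 1  ⊔preds={}  new={}  stable
  step 3. node 2  ⊔preds={1}  new={}  stable
  step 4. node 3  ⊔preds={1}  new={0,1,2}  old={}  +wl: 
  step 5. node 4  ⊔preds={1}  new={}  stable
  step 6. node 5  ⊔preds={0,1,2}  new={0,1,2}  old={1}  +wl: 0,3,4
  step 7. node 0  ⊔preds={0,1,2}  new={0,1,2}  old={1}  +wl: 2,5
  step 8. node 3  ⊔preds={0,1,2}  new={0,1,2}  stable
  step 9. node 4  ⊔preds={0,1,2}  new={}  stable
  step 10. node 2  ⊔preds={0,1,2}  new={2}  old={}  +wl: 1,3
  step 11. node 5  ⊔preds={0,1,2}  new={0,1,2}  stable
  step 12. node 1  ⊔preds={2}  new={2}  old={}  +wl: 2
  step 13. node 3  ⊔preds={0,1,2}  new={0,1,2}  stable
  step 14. node 2  ⊔preds={0,1,2}  new={2}  stable

Least fixpoint reached:
  node 0: {0,1,2}
  node 1: {2}
  node 2: {2}
  node 3: {0,1,2}
  node 4: {}
  node 5: {0,1,2}

yes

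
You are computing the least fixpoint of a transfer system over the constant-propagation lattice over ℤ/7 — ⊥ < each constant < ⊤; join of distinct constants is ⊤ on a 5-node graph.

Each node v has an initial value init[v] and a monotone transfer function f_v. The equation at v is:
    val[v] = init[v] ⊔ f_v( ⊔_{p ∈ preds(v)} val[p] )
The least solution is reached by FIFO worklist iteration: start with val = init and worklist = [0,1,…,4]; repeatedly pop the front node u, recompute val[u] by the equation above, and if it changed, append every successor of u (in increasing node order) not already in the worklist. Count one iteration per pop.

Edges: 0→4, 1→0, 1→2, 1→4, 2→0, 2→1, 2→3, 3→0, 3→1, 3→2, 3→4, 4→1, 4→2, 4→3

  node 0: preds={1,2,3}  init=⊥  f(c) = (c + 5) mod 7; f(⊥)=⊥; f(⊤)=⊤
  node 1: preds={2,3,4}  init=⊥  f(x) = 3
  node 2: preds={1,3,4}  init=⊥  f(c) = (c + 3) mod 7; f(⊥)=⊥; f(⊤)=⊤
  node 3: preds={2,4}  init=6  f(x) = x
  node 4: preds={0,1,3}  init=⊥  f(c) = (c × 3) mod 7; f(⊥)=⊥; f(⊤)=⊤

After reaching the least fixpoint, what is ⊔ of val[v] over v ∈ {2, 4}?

Trace (10 dequeues):
  [1] u=0 | in 6 | out 4 | prev ⊥ | push {}
  [2] u=1 | in 6 | out 3 | prev ⊥ | push {0}
  [3] u=2 | in ⊤ | out ⊤ | prev ⊥ | push {1}
  [4] u=3 | in ⊤ | out ⊤ | prev 6 | push {2}
  [5] u=4 | in ⊤ | out ⊤ | prev ⊥ | push {3}
  [6] u=0 | in ⊤ | out ⊤ | prev 4 | push {4}
  [7] u=1 | in ⊤ | out 3 | ==
  [8] u=2 | in ⊤ | out ⊤ | ==
  [9] u=3 | in ⊤ | out ⊤ | ==
  [10] u=4 | in ⊤ | out ⊤ | ==

Converged values:
  [0] ⊤
  [1] 3
  [2] ⊤
  [3] ⊤
  [4] ⊤

⊤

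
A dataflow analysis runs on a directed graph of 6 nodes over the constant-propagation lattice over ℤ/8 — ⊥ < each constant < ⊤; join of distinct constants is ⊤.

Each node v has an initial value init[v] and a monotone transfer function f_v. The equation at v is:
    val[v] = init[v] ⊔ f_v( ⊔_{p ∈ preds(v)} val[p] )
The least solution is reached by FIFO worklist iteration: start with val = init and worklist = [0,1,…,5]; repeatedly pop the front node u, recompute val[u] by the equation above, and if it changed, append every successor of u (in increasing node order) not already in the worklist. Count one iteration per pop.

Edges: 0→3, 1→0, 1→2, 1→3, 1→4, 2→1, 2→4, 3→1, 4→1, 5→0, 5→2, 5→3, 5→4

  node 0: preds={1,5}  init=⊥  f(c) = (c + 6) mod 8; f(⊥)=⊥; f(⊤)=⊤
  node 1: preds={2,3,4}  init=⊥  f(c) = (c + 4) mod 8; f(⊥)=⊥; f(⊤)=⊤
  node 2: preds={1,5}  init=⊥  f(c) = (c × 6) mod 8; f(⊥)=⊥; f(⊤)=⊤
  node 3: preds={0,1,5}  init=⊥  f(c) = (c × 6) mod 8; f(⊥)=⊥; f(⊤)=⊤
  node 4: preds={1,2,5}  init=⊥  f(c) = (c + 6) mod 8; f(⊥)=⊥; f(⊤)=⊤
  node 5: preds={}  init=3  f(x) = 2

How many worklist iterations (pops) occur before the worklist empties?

Worklist (12 pops):
  #1 pop 0: in=3 → 1 (was ⊥); enqueue []
  #2 pop 1: in=⊥ → ⊥ (no change)
  #3 pop 2: in=3 → 2 (was ⊥); enqueue [1]
  #4 pop 3: in=⊤ → ⊤ (was ⊥); enqueue []
  #5 pop 4: in=⊤ → ⊤ (was ⊥); enqueue []
  #6 pop 5: in=⊥ → ⊤ (was 3); enqueue [0,2,3,4]
  #7 pop 1: in=⊤ → ⊤ (was ⊥); enqueue []
  #8 pop 0: in=⊤ → ⊤ (was 1); enqueue []
  #9 pop 2: in=⊤ → ⊤ (was 2); enqueue [1]
  #10 pop 3: in=⊤ → ⊤ (no change)
  #11 pop 4: in=⊤ → ⊤ (no change)
  #12 pop 1: in=⊤ → ⊤ (no change)

Fixpoint:
  val[0] = ⊤
  val[1] = ⊤
  val[2] = ⊤
  val[3] = ⊤
  val[4] = ⊤
  val[5] = ⊤

12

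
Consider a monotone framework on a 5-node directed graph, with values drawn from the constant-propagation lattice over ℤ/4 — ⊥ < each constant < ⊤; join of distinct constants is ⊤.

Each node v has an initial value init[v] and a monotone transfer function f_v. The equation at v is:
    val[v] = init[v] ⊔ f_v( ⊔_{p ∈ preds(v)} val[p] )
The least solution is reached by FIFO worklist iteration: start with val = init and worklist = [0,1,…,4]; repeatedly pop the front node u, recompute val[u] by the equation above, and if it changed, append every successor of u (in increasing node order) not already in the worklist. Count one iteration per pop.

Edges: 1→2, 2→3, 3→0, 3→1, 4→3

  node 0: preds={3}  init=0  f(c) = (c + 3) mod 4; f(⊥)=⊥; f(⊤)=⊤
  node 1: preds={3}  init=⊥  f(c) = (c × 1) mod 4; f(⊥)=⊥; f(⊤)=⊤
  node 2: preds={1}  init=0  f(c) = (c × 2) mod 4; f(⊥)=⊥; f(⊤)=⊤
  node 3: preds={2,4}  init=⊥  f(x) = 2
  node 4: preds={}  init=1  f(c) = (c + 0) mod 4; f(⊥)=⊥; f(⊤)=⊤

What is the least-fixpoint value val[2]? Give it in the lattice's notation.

0

Worklist (8 pops):
  #1 pop 0: in=⊥ → 0 (no change)
  #2 pop 1: in=⊥ → ⊥ (no change)
  #3 pop 2: in=⊥ → 0 (no change)
  #4 pop 3: in=⊤ → 2 (was ⊥); enqueue [0,1]
  #5 pop 4: in=⊥ → 1 (no change)
  #6 pop 0: in=2 → ⊤ (was 0); enqueue []
  #7 pop 1: in=2 → 2 (was ⊥); enqueue [2]
  #8 pop 2: in=2 → 0 (no change)

Fixpoint:
  val[0] = ⊤
  val[1] = 2
  val[2] = 0
  val[3] = 2
  val[4] = 1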